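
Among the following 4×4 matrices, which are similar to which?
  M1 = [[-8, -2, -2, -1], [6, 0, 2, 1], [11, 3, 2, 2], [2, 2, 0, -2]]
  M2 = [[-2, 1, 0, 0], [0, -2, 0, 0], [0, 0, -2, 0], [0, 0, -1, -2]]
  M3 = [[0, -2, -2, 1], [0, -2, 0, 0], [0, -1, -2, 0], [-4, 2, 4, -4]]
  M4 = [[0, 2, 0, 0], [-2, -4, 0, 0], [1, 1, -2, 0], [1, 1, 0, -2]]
Characteristic polynomials: χ_{M1} = (x + 2)^4, χ_{M2} = (x + 2)^4, χ_{M3} = (x + 2)^4, χ_{M4} = (x + 2)^4.

{M1, M2, M3}: invariant factors (x + 2)^2, (x + 2)^2.

{M4}: invariant factors x + 2, x + 2, (x + 2)^2.

Matrices are similar if and only if their invariant-factor lists agree; the partition into similarity classes is {M1, M2, M3}, {M4}.

2 classes: {M1, M2, M3}, {M4}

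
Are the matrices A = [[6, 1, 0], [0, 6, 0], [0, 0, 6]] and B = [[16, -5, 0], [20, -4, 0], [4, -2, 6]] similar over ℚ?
Yes.

Two matrices over a field are similar if and only if they have the same invariant factors.

Both A and B have characteristic polynomial (x - 6)^3 and minimal polynomial (x - 6)^2. Computing further, both have invariant factors x - 6, (x - 6)^2. Hence A and B are similar.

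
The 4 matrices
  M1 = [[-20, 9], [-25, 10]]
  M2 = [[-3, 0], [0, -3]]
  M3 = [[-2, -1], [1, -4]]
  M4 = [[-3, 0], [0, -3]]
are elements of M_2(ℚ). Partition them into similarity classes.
Characteristic polynomials: χ_{M1} = (x + 5)^2, χ_{M2} = (x + 3)^2, χ_{M3} = (x + 3)^2, χ_{M4} = (x + 3)^2.

{M1}: invariant factors (x + 5)^2.

{M2, M4}: invariant factors x + 3, x + 3.

{M3}: invariant factors (x + 3)^2.

Matrices are similar if and only if their invariant-factor lists agree; the partition into similarity classes is {M1}, {M2, M4}, {M3}.

3 classes: {M1}, {M2, M4}, {M3}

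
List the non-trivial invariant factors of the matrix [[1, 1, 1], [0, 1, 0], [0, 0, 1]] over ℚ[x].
The Jordan structure of A has elementary divisors (x - 1)^2, (x - 1). Arranging the block sizes at each eigenvalue in decreasing order and taking row products gives the invariant factors.

Invariant factors (smallest first, each dividing the next): x - 1, (x - 1)^2.

Check: the last factor (x - 1)^2 is the minimal polynomial, and the product (x - 1)^3 is the characteristic polynomial.

x - 1, (x - 1)^2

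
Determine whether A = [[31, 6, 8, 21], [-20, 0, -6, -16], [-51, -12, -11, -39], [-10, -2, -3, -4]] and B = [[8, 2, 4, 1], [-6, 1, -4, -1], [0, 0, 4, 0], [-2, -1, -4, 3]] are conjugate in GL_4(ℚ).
Yes.

Two matrices over a field are similar if and only if they have the same invariant factors.

Both A and B have characteristic polynomial (x - 4)^4 and minimal polynomial (x - 4)^3. Computing further, both have invariant factors x - 4, (x - 4)^3. Hence A and B are similar.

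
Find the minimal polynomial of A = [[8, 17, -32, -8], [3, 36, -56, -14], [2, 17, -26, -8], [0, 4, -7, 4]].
The characteristic polynomial factors as (x - 6)^2(x - 5)^2. The minimal polynomial is ∏(x - λ)^{k_λ} where k_λ is the size of the largest Jordan block at λ.

For λ = 5: rank(A - 5I) = 3, and the largest Jordan block has size 2 (the smallest k with rank((A - 5I)^k) = rank((A - 5I)^(k+1))).
For λ = 6: rank(A - 6I) = 3, and the largest Jordan block has size 2 (the smallest k with rank((A - 6I)^k) = rank((A - 6I)^(k+1))).

So m_A(x) = (x - 6)^2(x - 5)^2.

m_A(x) = (x - 6)^2(x - 5)^2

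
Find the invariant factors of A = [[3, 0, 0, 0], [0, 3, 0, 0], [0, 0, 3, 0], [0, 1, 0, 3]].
The Jordan structure of A has elementary divisors (x - 3)^2, (x - 3), (x - 3). Arranging the block sizes at each eigenvalue in decreasing order and taking row products gives the invariant factors.

Invariant factors (smallest first, each dividing the next): x - 3, x - 3, (x - 3)^2.

Check: the last factor (x - 3)^2 is the minimal polynomial, and the product (x - 3)^4 is the characteristic polynomial.

x - 3, x - 3, (x - 3)^2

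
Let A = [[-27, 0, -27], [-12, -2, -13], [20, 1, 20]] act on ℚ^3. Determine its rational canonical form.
The invariant factors of A (the non-unit diagonal entries of the Smith normal form of xI - A over ℚ[x]) are (x + 3)^3, each dividing the next. The characteristic polynomial is their product, (x + 3)^3.

The rational canonical form is the block-diagonal matrix of companion matrices C(f_i):
R = [[0, 0, -27], [1, 0, -27], [0, 1, -9]].

R = [[0, 0, -27], [1, 0, -27], [0, 1, -9]]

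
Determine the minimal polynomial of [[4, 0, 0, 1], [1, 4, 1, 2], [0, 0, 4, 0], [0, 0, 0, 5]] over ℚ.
m_A(x) = (x - 5)(x - 4)^2

The characteristic polynomial factors as (x - 5)(x - 4)^3. The minimal polynomial is ∏(x - λ)^{k_λ} where k_λ is the size of the largest Jordan block at λ.

For λ = 4: rank(A - 4I) = 2, and the largest Jordan block has size 2 (the smallest k with rank((A - 4I)^k) = rank((A - 4I)^(k+1))).
For λ = 5: rank(A - 5I) = 3, and the largest Jordan block has size 1 (the smallest k with rank((A - 5I)^k) = rank((A - 5I)^(k+1))).

So m_A(x) = (x - 5)(x - 4)^2.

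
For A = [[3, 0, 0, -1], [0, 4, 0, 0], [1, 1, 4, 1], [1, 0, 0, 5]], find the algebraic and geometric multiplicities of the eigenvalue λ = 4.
The characteristic polynomial is (x - 4)^4, so the factor x - 4 appears with exponent 4: the algebraic multiplicity is 4.

rank(A - 4I) = 2, so the eigenspace has dimension 4 - 2 = 2: the geometric multiplicity is 2.

Since 2 < 4, A is not diagonalizable.

algebraic multiplicity 4, geometric multiplicity 2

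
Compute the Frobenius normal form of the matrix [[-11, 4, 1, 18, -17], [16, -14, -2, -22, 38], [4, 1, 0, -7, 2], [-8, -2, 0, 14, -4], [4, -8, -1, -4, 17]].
The invariant factors of A (the non-unit diagonal entries of the Smith normal form of xI - A over ℚ[x]) are x, x(x - 4)(x - 1)^2, each dividing the next. The characteristic polynomial is their product, x^2(x - 4)(x - 1)^2.

The rational canonical form is the block-diagonal matrix of companion matrices C(f_i):
R = [[0, 0, 0, 0, 0], [0, 0, 0, 0, 0], [0, 1, 0, 0, 4], [0, 0, 1, 0, -9], [0, 0, 0, 1, 6]].

R = [[0, 0, 0, 0, 0], [0, 0, 0, 0, 0], [0, 1, 0, 0, 4], [0, 0, 1, 0, -9], [0, 0, 0, 1, 6]]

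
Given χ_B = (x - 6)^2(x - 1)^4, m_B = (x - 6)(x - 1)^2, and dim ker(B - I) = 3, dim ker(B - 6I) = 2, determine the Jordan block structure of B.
Jordan blocks: (1, 2), (1, 1), (1, 1), (6, 1), (6, 1)

λ = 1: algebraic multiplicity 4 (exponent in χ_B), largest block size 2 (exponent in m_B), 3 blocks (geometric multiplicity). These force block sizes [2, 1, 1].
λ = 6: algebraic multiplicity 2 (exponent in χ_B), largest block size 1 (exponent in m_B), 2 blocks (geometric multiplicity). These force block sizes [1, 1].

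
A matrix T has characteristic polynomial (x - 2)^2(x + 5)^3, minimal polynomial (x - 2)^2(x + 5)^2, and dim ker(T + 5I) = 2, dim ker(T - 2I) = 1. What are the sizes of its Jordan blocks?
Jordan blocks: (-5, 2), (-5, 1), (2, 2)

λ = -5: algebraic multiplicity 3 (exponent in χ_T), largest block size 2 (exponent in m_T), 2 blocks (geometric multiplicity). These force block sizes [2, 1].
λ = 2: algebraic multiplicity 2 (exponent in χ_T), largest block size 2 (exponent in m_T), 1 block (geometric multiplicity). This forces block sizes [2].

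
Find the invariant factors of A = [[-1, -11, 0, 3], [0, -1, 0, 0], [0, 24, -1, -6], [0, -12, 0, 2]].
x + 1, (x - 2)(x + 1)^2

The Jordan structure of A has elementary divisors (x + 1)^2, (x + 1), (x - 2). Arranging the block sizes at each eigenvalue in decreasing order and taking row products gives the invariant factors.

Invariant factors (smallest first, each dividing the next): x + 1, (x - 2)(x + 1)^2.

Check: the last factor (x - 2)(x + 1)^2 is the minimal polynomial, and the product (x - 2)(x + 1)^3 is the characteristic polynomial.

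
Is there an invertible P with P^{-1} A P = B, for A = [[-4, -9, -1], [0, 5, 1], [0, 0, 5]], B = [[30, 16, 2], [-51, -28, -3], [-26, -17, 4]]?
Two matrices over a field are similar if and only if they have the same invariant factors.

Both A and B have characteristic polynomial (x - 5)^2(x + 4) and minimal polynomial (x - 5)^2(x + 4). Computing further, both have invariant factors (x - 5)^2(x + 4). Hence A and B are similar.

Yes.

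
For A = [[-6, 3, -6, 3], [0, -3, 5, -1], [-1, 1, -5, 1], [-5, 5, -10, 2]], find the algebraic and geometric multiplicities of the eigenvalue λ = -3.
algebraic multiplicity 4, geometric multiplicity 2

The characteristic polynomial is (x + 3)^4, so the factor x + 3 appears with exponent 4: the algebraic multiplicity is 4.

rank(A + 3I) = 2, so the eigenspace has dimension 4 - 2 = 2: the geometric multiplicity is 2.

Since 2 < 4, A is not diagonalizable.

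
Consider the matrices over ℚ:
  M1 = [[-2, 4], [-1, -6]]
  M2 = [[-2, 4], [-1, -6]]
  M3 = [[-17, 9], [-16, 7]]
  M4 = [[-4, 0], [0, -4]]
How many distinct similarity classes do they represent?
3 classes: {M1, M2}, {M3}, {M4}

Characteristic polynomials: χ_{M1} = (x + 4)^2, χ_{M2} = (x + 4)^2, χ_{M3} = (x + 5)^2, χ_{M4} = (x + 4)^2.

{M1, M2}: invariant factors (x + 4)^2.

{M3}: invariant factors (x + 5)^2.

{M4}: invariant factors x + 4, x + 4.

Matrices are similar if and only if their invariant-factor lists agree; the partition into similarity classes is {M1, M2}, {M3}, {M4}.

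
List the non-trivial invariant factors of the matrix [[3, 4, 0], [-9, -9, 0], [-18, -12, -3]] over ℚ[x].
The Jordan structure of A has elementary divisors (x + 3)^2, (x + 3). Arranging the block sizes at each eigenvalue in decreasing order and taking row products gives the invariant factors.

Invariant factors (smallest first, each dividing the next): x + 3, (x + 3)^2.

Check: the last factor (x + 3)^2 is the minimal polynomial, and the product (x + 3)^3 is the characteristic polynomial.

x + 3, (x + 3)^2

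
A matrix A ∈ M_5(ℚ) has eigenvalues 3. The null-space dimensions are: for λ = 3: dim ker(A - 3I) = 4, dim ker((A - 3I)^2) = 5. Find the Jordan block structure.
λ = 3: successive nullity increments [4, 1] count blocks of size ≥ k; block sizes are [2, 1, 1, 1].

Jordan blocks: (3, 2), (3, 1), (3, 1), (3, 1)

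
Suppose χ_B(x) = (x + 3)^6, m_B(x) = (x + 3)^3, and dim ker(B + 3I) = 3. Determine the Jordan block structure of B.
λ = -3: algebraic multiplicity 6 (exponent in χ_B), largest block size 3 (exponent in m_B), 3 blocks (geometric multiplicity). These force block sizes [3, 2, 1].

Jordan blocks: (-3, 3), (-3, 2), (-3, 1)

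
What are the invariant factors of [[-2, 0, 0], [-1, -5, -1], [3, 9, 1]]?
x + 2, (x + 2)^2

The Jordan structure of A has elementary divisors (x + 2)^2, (x + 2). Arranging the block sizes at each eigenvalue in decreasing order and taking row products gives the invariant factors.

Invariant factors (smallest first, each dividing the next): x + 2, (x + 2)^2.

Check: the last factor (x + 2)^2 is the minimal polynomial, and the product (x + 2)^3 is the characteristic polynomial.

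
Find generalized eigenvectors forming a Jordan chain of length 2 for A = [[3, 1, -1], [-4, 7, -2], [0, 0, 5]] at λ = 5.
v_1 = [[1, 2, -1]]^T, v_2 = [[1, 2, 0]]^T

We seek v_1 ∈ ker((A - 5I)^2) \ ker(A - 5I), then set v_{i+1} = (A - 5I) v_i.

One such chain is v_1 = [[1, 2, -1]]^T, v_2 = [[1, 2, 0]]^T. Check: (A - 5I) v_2 = [[0, 0, 0]]^T = 0.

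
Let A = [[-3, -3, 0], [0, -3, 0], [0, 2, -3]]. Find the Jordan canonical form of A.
J = [[-3, 1, 0], [0, -3, 0], [0, 0, -3]]

The characteristic polynomial is det(xI - A) = (x + 3)^3, so the eigenvalues are -3 (algebraic multiplicity 3).

For λ = -3: rank(A + 3I) = 1, rank((A + 3I)^2) = 0. The eigenspace has dimension 3 - 1 = 2, so there are 2 Jordan blocks; the rank sequence gives block sizes [2, 1].

Assembling the blocks gives the Jordan form J above.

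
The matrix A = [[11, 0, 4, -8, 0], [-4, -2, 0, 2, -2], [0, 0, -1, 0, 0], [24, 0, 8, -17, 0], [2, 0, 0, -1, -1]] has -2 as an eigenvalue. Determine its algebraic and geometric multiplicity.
The characteristic polynomial is (x + 1)^3(x + 2)(x + 5), so the factor x + 2 appears with exponent 1: the algebraic multiplicity is 1.

rank(A + 2I) = 4, so the eigenspace has dimension 5 - 4 = 1: the geometric multiplicity is 1.

algebraic multiplicity 1, geometric multiplicity 1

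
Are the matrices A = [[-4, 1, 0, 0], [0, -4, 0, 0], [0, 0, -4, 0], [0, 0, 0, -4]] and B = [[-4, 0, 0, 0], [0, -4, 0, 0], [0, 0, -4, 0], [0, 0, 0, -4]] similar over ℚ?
Both have characteristic polynomial (x + 4)^4, but the minimal polynomial of A is (x + 4)^2 while the minimal polynomial of B is x + 4. The minimal polynomial is a similarity invariant, so A and B are not similar.

No.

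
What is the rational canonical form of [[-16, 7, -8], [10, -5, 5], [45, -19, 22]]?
R = [[0, 0, -5], [1, 0, -3], [0, 1, 1]]

The invariant factors of A (the non-unit diagonal entries of the Smith normal form of xI - A over ℚ[x]) are (x + 1)(x^2 - 2x + 5), each dividing the next. The characteristic polynomial is their product, (x + 1)(x^2 - 2x + 5).

The rational canonical form is the block-diagonal matrix of companion matrices C(f_i):
R = [[0, 0, -5], [1, 0, -3], [0, 1, 1]].

Note the characteristic polynomial does not split into linear factors over ℚ, so A has no Jordan form over ℚ; the rational canonical form exists over any field.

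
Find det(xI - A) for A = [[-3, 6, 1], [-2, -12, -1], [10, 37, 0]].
xI - A = [[x + 3, -6, -1], [2, x + 12, 1], [-10, -37, x]].

Expanding det(xI - A) along the first row:
det(xI - A) = + (x + 3)·det([[x + 12, 1], [-37, x]]) - (-6)·det([[2, 1], [-10, x]]) + (-1)·det([[2, x + 12], [-10, -37]]).

Evaluating gives χ_A(x) = x^3 + 15x^2 + 75x + 125 = (x + 5)^3.

χ_A(x) = (x + 5)^3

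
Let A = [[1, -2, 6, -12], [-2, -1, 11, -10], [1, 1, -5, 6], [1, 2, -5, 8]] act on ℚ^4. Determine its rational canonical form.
R = [[0, 0, 0, -12], [1, 0, 0, 4], [0, 1, 0, 0], [0, 0, 1, 3]]

The invariant factors of A (the non-unit diagonal entries of the Smith normal form of xI - A over ℚ[x]) are (x - 3)(x^3 - 4), each dividing the next. The characteristic polynomial is their product, (x - 3)(x^3 - 4).

The rational canonical form is the block-diagonal matrix of companion matrices C(f_i):
R = [[0, 0, 0, -12], [1, 0, 0, 4], [0, 1, 0, 0], [0, 0, 1, 3]].

Note the characteristic polynomial does not split into linear factors over ℚ, so A has no Jordan form over ℚ; the rational canonical form exists over any field.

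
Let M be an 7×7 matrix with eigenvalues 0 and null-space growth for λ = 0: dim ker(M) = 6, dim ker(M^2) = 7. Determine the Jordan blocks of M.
Jordan blocks: (0, 2), (0, 1), (0, 1), (0, 1), (0, 1), (0, 1)

λ = 0: successive nullity increments [6, 1] count blocks of size ≥ k; block sizes are [2, 1, 1, 1, 1, 1].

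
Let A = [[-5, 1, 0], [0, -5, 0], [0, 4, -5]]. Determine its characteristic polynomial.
xI - A = [[x + 5, -1, 0], [0, x + 5, 0], [0, -4, x + 5]].

Expanding det(xI - A) along the first row:
det(xI - A) = + (x + 5)·det([[x + 5, 0], [-4, x + 5]]) - (-1)·det([[0, 0], [0, x + 5]]) + (0)·det([[0, x + 5], [0, -4]]).

Evaluating gives χ_A(x) = x^3 + 15x^2 + 75x + 125 = (x + 5)^3.

χ_A(x) = (x + 5)^3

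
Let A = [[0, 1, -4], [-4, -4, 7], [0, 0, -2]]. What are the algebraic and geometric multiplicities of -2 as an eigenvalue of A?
The characteristic polynomial is (x + 2)^3, so the factor x + 2 appears with exponent 3: the algebraic multiplicity is 3.

rank(A + 2I) = 2, so the eigenspace has dimension 3 - 2 = 1: the geometric multiplicity is 1.

Since 1 < 3, A is not diagonalizable.

algebraic multiplicity 3, geometric multiplicity 1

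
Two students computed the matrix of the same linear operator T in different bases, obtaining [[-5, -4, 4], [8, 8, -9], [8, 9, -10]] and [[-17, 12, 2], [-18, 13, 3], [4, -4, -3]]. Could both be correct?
Yes.

Two matrices over a field are similar if and only if they have the same invariant factors.

Both A and B have characteristic polynomial (x + 1)^2(x + 5) and minimal polynomial (x + 1)^2(x + 5). Computing further, both have invariant factors (x + 1)^2(x + 5). Hence A and B are similar.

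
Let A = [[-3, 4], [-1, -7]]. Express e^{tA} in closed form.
e^{tA} = [[(2*t + 1)*e^{-5*t}, 4*t*e^{-5*t}], [-t*e^{-5*t}, (1 - 2*t)*e^{-5*t}]]

A has Jordan form J = [[-5, 1], [0, -5]] with A = PJP^{-1}, so e^{tA} = P e^{tJ} P^{-1}.

For a Jordan block J_k(λ), e^{tJ_k(λ)} = e^{λt} · (I + tN + t^2 N^2/2! + ... + t^{k-1} N^{k-1}/(k-1)!) where N is the nilpotent superdiagonal part.

Assembling the blocks and conjugating back gives the entries of e^{tA} as shown above.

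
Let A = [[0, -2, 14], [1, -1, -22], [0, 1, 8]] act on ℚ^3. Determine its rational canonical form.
The invariant factors of A (the non-unit diagonal entries of the Smith normal form of xI - A over ℚ[x]) are (x - 5)(x^2 - 2x + 6), each dividing the next. The characteristic polynomial is their product, (x - 5)(x^2 - 2x + 6).

The rational canonical form is the block-diagonal matrix of companion matrices C(f_i):
R = [[0, 0, 30], [1, 0, -16], [0, 1, 7]].

Note the characteristic polynomial does not split into linear factors over ℚ, so A has no Jordan form over ℚ; the rational canonical form exists over any field.

R = [[0, 0, 30], [1, 0, -16], [0, 1, 7]]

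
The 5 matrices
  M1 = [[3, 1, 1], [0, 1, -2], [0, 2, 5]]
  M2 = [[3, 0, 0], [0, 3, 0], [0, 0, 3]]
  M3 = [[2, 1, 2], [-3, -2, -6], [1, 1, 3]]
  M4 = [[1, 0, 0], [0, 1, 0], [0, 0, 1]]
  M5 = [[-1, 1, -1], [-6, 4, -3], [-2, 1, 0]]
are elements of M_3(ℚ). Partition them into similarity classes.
Characteristic polynomials: χ_{M1} = (x - 3)^3, χ_{M2} = (x - 3)^3, χ_{M3} = (x - 1)^3, χ_{M4} = (x - 1)^3, χ_{M5} = (x - 1)^3.

{M1}: invariant factors x - 3, (x - 3)^2.

{M2}: invariant factors x - 3, x - 3, x - 3.

{M3, M5}: invariant factors x - 1, (x - 1)^2.

{M4}: invariant factors x - 1, x - 1, x - 1.

Matrices are similar if and only if their invariant-factor lists agree; the partition into similarity classes is {M1}, {M2}, {M3, M5}, {M4}.

4 classes: {M1}, {M2}, {M3, M5}, {M4}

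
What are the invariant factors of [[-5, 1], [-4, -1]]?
The Jordan structure of A has elementary divisors (x + 3)^2. Arranging the block sizes at each eigenvalue in decreasing order and taking row products gives the invariant factors.

Invariant factors (smallest first, each dividing the next): (x + 3)^2.

Check: the last factor (x + 3)^2 is the minimal polynomial, and the product (x + 3)^2 is the characteristic polynomial.

(x + 3)^2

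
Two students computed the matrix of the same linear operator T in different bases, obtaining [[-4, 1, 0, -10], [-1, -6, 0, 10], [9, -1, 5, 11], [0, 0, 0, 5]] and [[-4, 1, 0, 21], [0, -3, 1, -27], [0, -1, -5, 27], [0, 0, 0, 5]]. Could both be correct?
No.

trace(A) = 0 but trace(B) = -7. The trace is a similarity invariant, so A and B are not similar.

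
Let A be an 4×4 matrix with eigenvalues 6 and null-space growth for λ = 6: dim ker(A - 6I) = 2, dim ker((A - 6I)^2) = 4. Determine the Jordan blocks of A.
λ = 6: successive nullity increments [2, 2] count blocks of size ≥ k; block sizes are [2, 2].

Jordan blocks: (6, 2), (6, 2)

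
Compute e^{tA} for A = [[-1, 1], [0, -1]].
e^{tA} = [[e^{-t}, t*e^{-t}], [0, e^{-t}]]

A has Jordan form J = [[-1, 1], [0, -1]] with A = PJP^{-1}, so e^{tA} = P e^{tJ} P^{-1}.

For a Jordan block J_k(λ), e^{tJ_k(λ)} = e^{λt} · (I + tN + t^2 N^2/2! + ... + t^{k-1} N^{k-1}/(k-1)!) where N is the nilpotent superdiagonal part.

Assembling the blocks and conjugating back gives the entries of e^{tA} as shown above.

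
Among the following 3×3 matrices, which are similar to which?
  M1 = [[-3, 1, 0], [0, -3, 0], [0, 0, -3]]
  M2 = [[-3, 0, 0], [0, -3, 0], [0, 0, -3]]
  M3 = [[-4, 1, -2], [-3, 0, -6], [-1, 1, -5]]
2 classes: {M1, M3}, {M2}

Characteristic polynomials: χ_{M1} = (x + 3)^3, χ_{M2} = (x + 3)^3, χ_{M3} = (x + 3)^3.

{M1, M3}: invariant factors x + 3, (x + 3)^2.

{M2}: invariant factors x + 3, x + 3, x + 3.

Matrices are similar if and only if their invariant-factor lists agree; the partition into similarity classes is {M1, M3}, {M2}.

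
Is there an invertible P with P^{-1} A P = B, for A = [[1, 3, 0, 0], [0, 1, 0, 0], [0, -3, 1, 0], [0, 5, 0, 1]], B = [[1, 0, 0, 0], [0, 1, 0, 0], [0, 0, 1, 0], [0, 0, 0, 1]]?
Both have characteristic polynomial (x - 1)^4, but the minimal polynomial of A is (x - 1)^2 while the minimal polynomial of B is x - 1. The minimal polynomial is a similarity invariant, so A and B are not similar.

No.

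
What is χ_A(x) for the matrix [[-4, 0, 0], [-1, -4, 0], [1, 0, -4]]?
χ_A(x) = (x + 4)^3

xI - A = [[x + 4, 0, 0], [1, x + 4, 0], [-1, 0, x + 4]].

Expanding det(xI - A) along the first row:
det(xI - A) = + (x + 4)·det([[x + 4, 0], [0, x + 4]]) - (0)·det([[1, 0], [-1, x + 4]]) + (0)·det([[1, x + 4], [-1, 0]]).

Evaluating gives χ_A(x) = x^3 + 12x^2 + 48x + 64 = (x + 4)^3.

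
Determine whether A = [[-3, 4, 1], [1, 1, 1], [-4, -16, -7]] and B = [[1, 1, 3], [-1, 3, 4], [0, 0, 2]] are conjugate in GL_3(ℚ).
trace(A) = -9 but trace(B) = 6. The trace is a similarity invariant, so A and B are not similar.

No.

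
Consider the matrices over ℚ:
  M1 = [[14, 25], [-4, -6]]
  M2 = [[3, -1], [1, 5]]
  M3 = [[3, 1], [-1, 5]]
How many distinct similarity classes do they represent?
1 class: {M1, M2, M3}

Characteristic polynomials: χ_{M1} = (x - 4)^2, χ_{M2} = (x - 4)^2, χ_{M3} = (x - 4)^2.

{M1, M2, M3}: invariant factors (x - 4)^2.

Matrices are similar if and only if their invariant-factor lists agree; the partition into similarity classes is {M1, M2, M3}.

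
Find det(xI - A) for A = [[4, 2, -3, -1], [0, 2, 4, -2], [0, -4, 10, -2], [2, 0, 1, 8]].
χ_A(x) = (x - 6)^4

xI - A = [[x - 4, -2, 3, 1], [0, x - 2, -4, 2], [0, 4, x - 10, 2], [-2, 0, -1, x - 8]].

Expanding det(xI - A) along the first row:
det(xI - A) = + (x - 4)·det([[x - 2, -4, 2], [4, x - 10, 2], [0, -1, x - 8]]) - (-2)·det([[0, -4, 2], [0, x - 10, 2], [-2, -1, x - 8]]) + (3)·det([[0, x - 2, 2], [0, 4, 2], [-2, 0, x - 8]]) - (1)·det([[0, x - 2, -4], [0, 4, x - 10], [-2, 0, -1]]).

Evaluating gives χ_A(x) = x^4 - 24x^3 + 216x^2 - 864x + 1296 = (x - 6)^4.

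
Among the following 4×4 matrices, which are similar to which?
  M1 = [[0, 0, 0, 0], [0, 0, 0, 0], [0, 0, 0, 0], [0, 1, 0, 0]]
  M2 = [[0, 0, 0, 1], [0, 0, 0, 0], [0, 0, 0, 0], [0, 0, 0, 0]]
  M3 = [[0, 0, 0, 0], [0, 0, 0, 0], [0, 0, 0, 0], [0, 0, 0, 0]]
Characteristic polynomials: χ_{M1} = x^4, χ_{M2} = x^4, χ_{M3} = x^4.

{M1, M2}: invariant factors x, x, x^2.

{M3}: invariant factors x, x, x, x.

Matrices are similar if and only if their invariant-factor lists agree; the partition into similarity classes is {M1, M2}, {M3}.

2 classes: {M1, M2}, {M3}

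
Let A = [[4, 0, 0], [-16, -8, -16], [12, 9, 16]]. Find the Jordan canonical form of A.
The characteristic polynomial is det(xI - A) = (x - 4)^3, so the eigenvalues are 4 (algebraic multiplicity 3).

For λ = 4: rank(A - 4I) = 1, rank((A - 4I)^2) = 0. The eigenspace has dimension 3 - 1 = 2, so there are 2 Jordan blocks; the rank sequence gives block sizes [2, 1].

Assembling the blocks gives the Jordan form J above.

J = [[4, 1, 0], [0, 4, 0], [0, 0, 4]]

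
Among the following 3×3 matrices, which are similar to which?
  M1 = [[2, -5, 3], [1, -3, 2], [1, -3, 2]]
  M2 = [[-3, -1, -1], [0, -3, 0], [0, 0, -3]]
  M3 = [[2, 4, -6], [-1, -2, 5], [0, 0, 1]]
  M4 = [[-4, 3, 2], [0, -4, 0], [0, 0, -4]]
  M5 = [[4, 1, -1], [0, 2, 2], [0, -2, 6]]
Characteristic polynomials: χ_{M1} = x^2(x - 1), χ_{M2} = (x + 3)^3, χ_{M3} = x^2(x - 1), χ_{M4} = (x + 4)^3, χ_{M5} = (x - 4)^3.

{M1, M3}: invariant factors x^2(x - 1).

{M2}: invariant factors x + 3, (x + 3)^2.

{M4}: invariant factors x + 4, (x + 4)^2.

{M5}: invariant factors x - 4, (x - 4)^2.

Matrices are similar if and only if their invariant-factor lists agree; the partition into similarity classes is {M1, M3}, {M2}, {M4}, {M5}.

4 classes: {M1, M3}, {M2}, {M4}, {M5}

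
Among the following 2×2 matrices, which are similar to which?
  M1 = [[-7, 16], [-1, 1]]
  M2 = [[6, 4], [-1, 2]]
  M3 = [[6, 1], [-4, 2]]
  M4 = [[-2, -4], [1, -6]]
3 classes: {M1}, {M2, M3}, {M4}

Characteristic polynomials: χ_{M1} = (x + 3)^2, χ_{M2} = (x - 4)^2, χ_{M3} = (x - 4)^2, χ_{M4} = (x + 4)^2.

{M1}: invariant factors (x + 3)^2.

{M2, M3}: invariant factors (x - 4)^2.

{M4}: invariant factors (x + 4)^2.

Matrices are similar if and only if their invariant-factor lists agree; the partition into similarity classes is {M1}, {M2, M3}, {M4}.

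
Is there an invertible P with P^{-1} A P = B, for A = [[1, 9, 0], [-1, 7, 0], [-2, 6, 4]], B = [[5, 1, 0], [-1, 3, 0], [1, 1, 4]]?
Yes.

Two matrices over a field are similar if and only if they have the same invariant factors.

Both A and B have characteristic polynomial (x - 4)^3 and minimal polynomial (x - 4)^2. Computing further, both have invariant factors x - 4, (x - 4)^2. Hence A and B are similar.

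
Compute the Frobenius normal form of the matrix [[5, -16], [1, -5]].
R = [[0, 9], [1, 0]]

The invariant factors of A (the non-unit diagonal entries of the Smith normal form of xI - A over ℚ[x]) are (x - 3)(x + 3), each dividing the next. The characteristic polynomial is their product, (x - 3)(x + 3).

The rational canonical form is the block-diagonal matrix of companion matrices C(f_i):
R = [[0, 9], [1, 0]].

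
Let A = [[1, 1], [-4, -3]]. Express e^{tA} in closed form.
e^{tA} = [[(2*t + 1)*e^{-t}, t*e^{-t}], [-4*t*e^{-t}, (1 - 2*t)*e^{-t}]]

A has Jordan form J = [[-1, 1], [0, -1]] with A = PJP^{-1}, so e^{tA} = P e^{tJ} P^{-1}.

For a Jordan block J_k(λ), e^{tJ_k(λ)} = e^{λt} · (I + tN + t^2 N^2/2! + ... + t^{k-1} N^{k-1}/(k-1)!) where N is the nilpotent superdiagonal part.

Assembling the blocks and conjugating back gives the entries of e^{tA} as shown above.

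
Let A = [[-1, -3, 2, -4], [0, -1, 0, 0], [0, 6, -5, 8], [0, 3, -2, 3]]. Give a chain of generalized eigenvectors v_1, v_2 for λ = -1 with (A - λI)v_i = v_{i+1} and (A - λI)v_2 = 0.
v_1 = [[0, 1, -4, -3]]^T, v_2 = [[1, 0, -2, -1]]^T

We seek v_1 ∈ ker((A + I)^2) \ ker(A + I), then set v_{i+1} = (A + I) v_i.

One such chain is v_1 = [[0, 1, -4, -3]]^T, v_2 = [[1, 0, -2, -1]]^T. Check: (A + I) v_2 = [[0, 0, 0, 0]]^T = 0.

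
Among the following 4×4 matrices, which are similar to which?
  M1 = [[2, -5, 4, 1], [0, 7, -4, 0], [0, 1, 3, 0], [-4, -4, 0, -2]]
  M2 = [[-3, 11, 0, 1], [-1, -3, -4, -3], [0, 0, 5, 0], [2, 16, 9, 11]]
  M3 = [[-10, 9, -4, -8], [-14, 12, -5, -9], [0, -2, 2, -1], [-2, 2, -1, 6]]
1 class: {M1, M2, M3}

Characteristic polynomials: χ_{M1} = x^2(x - 5)^2, χ_{M2} = x^2(x - 5)^2, χ_{M3} = x^2(x - 5)^2.

{M1, M2, M3}: invariant factors x^2(x - 5)^2.

Matrices are similar if and only if their invariant-factor lists agree; the partition into similarity classes is {M1, M2, M3}.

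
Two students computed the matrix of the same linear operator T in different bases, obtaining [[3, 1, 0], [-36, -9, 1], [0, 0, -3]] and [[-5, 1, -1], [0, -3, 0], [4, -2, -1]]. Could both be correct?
Both have characteristic polynomial (x + 3)^3, but the minimal polynomial of A is (x + 3)^3 while the minimal polynomial of B is (x + 3)^2. The minimal polynomial is a similarity invariant, so A and B are not similar.

No.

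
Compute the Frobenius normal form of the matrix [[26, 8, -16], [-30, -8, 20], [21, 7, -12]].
R = [[2, 0, 0], [0, 0, -4], [0, 1, 4]]

The invariant factors of A (the non-unit diagonal entries of the Smith normal form of xI - A over ℚ[x]) are x - 2, (x - 2)^2, each dividing the next. The characteristic polynomial is their product, (x - 2)^3.

The rational canonical form is the block-diagonal matrix of companion matrices C(f_i):
R = [[2, 0, 0], [0, 0, -4], [0, 1, 4]].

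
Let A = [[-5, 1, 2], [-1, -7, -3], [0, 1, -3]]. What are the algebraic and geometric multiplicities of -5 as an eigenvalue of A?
algebraic multiplicity 3, geometric multiplicity 1

The characteristic polynomial is (x + 5)^3, so the factor x + 5 appears with exponent 3: the algebraic multiplicity is 3.

rank(A + 5I) = 2, so the eigenspace has dimension 3 - 2 = 1: the geometric multiplicity is 1.

Since 1 < 3, A is not diagonalizable.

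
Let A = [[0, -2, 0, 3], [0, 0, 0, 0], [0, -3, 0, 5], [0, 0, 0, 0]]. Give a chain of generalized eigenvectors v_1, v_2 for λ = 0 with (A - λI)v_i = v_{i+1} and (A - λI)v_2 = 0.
v_1 = [[0, 1, -1, 1]]^T, v_2 = [[1, 0, 2, 0]]^T

We seek v_1 ∈ ker(A^2) \ ker(A), then set v_{i+1} = A v_i.

One such chain is v_1 = [[0, 1, -1, 1]]^T, v_2 = [[1, 0, 2, 0]]^T. Check: A v_2 = [[0, 0, 0, 0]]^T = 0.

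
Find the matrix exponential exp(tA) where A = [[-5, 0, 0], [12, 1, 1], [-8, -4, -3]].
A has Jordan form J = [[-5, 0, 0], [0, -1, 1], [0, 0, -1]] with A = PJP^{-1}, so e^{tA} = P e^{tJ} P^{-1}.

For a Jordan block J_k(λ), e^{tJ_k(λ)} = e^{λt} · (I + tN + t^2 N^2/2! + ... + t^{k-1} N^{k-1}/(k-1)!) where N is the nilpotent superdiagonal part.

Assembling the blocks and conjugating back gives the entries of e^{tA} as shown above.

e^{tA} = [[e^{-5*t}, 0, 0], [2*((2*t + 1)*e^{4*t} - 1)*e^{-5*t}, (2*t + 1)*e^{-t}, t*e^{-t}], [-8*t*e^{-t}, -4*t*e^{-t}, (1 - 2*t)*e^{-t}]]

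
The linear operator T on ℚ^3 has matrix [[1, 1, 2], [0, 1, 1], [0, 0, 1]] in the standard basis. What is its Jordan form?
The characteristic polynomial is det(xI - A) = (x - 1)^3, so the eigenvalues are 1 (algebraic multiplicity 3).

For λ = 1: rank(A - I) = 2, rank((A - I)^2) = 1, rank((A - I)^3) = 0. The eigenspace has dimension 3 - 2 = 1, so there is 1 Jordan block; the rank sequence gives block sizes [3].

Assembling the blocks gives the Jordan form J above.

J = [[1, 1, 0], [0, 1, 1], [0, 0, 1]]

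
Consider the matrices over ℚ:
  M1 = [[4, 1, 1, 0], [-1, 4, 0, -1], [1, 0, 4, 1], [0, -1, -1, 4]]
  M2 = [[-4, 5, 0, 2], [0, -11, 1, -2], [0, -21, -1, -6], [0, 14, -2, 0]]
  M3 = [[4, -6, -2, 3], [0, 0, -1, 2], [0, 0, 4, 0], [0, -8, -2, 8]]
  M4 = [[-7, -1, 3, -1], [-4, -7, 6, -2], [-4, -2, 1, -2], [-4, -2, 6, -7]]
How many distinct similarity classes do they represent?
Characteristic polynomials: χ_{M1} = (x - 4)^4, χ_{M2} = (x + 4)^4, χ_{M3} = (x - 4)^4, χ_{M4} = (x + 5)^4.

{M1, M3}: invariant factors (x - 4)^2, (x - 4)^2.

{M2}: invariant factors x + 4, (x + 4)^3.

{M4}: invariant factors x + 5, x + 5, (x + 5)^2.

Matrices are similar if and only if their invariant-factor lists agree; the partition into similarity classes is {M1, M3}, {M2}, {M4}.

3 classes: {M1, M3}, {M2}, {M4}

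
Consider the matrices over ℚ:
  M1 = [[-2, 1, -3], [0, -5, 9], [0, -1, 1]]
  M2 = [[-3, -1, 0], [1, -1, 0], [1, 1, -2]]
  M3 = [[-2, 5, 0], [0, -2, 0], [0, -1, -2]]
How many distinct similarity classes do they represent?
1 class: {M1, M2, M3}

Characteristic polynomials: χ_{M1} = (x + 2)^3, χ_{M2} = (x + 2)^3, χ_{M3} = (x + 2)^3.

{M1, M2, M3}: invariant factors x + 2, (x + 2)^2.

Matrices are similar if and only if their invariant-factor lists agree; the partition into similarity classes is {M1, M2, M3}.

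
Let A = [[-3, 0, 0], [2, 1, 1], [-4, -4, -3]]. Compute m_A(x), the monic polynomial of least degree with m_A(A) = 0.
m_A(x) = (x + 1)^2(x + 3)

The characteristic polynomial factors as (x + 1)^2(x + 3). The minimal polynomial is ∏(x - λ)^{k_λ} where k_λ is the size of the largest Jordan block at λ.

For λ = -3: rank(A + 3I) = 2, and the largest Jordan block has size 1 (the smallest k with rank((A + 3I)^k) = rank((A + 3I)^(k+1))).
For λ = -1: rank(A + I) = 2, and the largest Jordan block has size 2 (the smallest k with rank((A + I)^k) = rank((A + I)^(k+1))).

So m_A(x) = (x + 1)^2(x + 3).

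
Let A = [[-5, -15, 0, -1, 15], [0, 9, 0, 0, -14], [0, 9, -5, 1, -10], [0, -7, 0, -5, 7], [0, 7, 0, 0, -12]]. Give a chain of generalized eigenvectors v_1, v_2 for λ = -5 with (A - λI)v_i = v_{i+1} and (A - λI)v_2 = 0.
We seek v_1 ∈ ker((A + 5I)^2) \ ker(A + 5I), then set v_{i+1} = (A + 5I) v_i.

One such chain is v_1 = [[2, -1, -3, -1, -1]]^T, v_2 = [[1, 0, 0, 0, 0]]^T. Check: (A + 5I) v_2 = [[0, 0, 0, 0, 0]]^T = 0.

v_1 = [[2, -1, -3, -1, -1]]^T, v_2 = [[1, 0, 0, 0, 0]]^T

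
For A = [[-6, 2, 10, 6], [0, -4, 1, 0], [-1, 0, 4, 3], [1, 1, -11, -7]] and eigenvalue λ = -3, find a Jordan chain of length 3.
v_1 = [[2, 0, 0, 1]]^T, v_2 = [[0, 0, 1, -2]]^T, v_3 = [[-2, 1, 1, -3]]^T

We seek v_1 ∈ ker((A + 3I)^3) \ ker((A + 3I)^2), then set v_{i+1} = (A + 3I) v_i.

One such chain is v_1 = [[2, 0, 0, 1]]^T, v_2 = [[0, 0, 1, -2]]^T, v_3 = [[-2, 1, 1, -3]]^T. Check: (A + 3I) v_3 = [[0, 0, 0, 0]]^T = 0.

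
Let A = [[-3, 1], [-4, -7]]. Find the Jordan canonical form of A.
J = [[-5, 1], [0, -5]]

The characteristic polynomial is det(xI - A) = (x + 5)^2, so the eigenvalues are -5 (algebraic multiplicity 2).

For λ = -5: rank(A + 5I) = 1, rank((A + 5I)^2) = 0. The eigenspace has dimension 2 - 1 = 1, so there is 1 Jordan block; the rank sequence gives block sizes [2].

Assembling the blocks gives the Jordan form J above.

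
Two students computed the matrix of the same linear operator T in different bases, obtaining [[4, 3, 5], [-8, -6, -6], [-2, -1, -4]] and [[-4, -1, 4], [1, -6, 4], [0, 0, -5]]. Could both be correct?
trace(A) = -6 but trace(B) = -15. The trace is a similarity invariant, so A and B are not similar.

No.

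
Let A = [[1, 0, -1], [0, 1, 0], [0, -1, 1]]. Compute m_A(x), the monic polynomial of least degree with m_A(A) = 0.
m_A(x) = (x - 1)^3

The characteristic polynomial factors as (x - 1)^3. The minimal polynomial is ∏(x - λ)^{k_λ} where k_λ is the size of the largest Jordan block at λ.

For λ = 1: rank(A - I) = 2, and the largest Jordan block has size 3 (the smallest k with rank((A - I)^k) = rank((A - I)^(k+1))).

So m_A(x) = (x - 1)^3.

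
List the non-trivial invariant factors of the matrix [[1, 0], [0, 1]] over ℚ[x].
x - 1, x - 1

The Jordan structure of A has elementary divisors (x - 1), (x - 1). Arranging the block sizes at each eigenvalue in decreasing order and taking row products gives the invariant factors.

Invariant factors (smallest first, each dividing the next): x - 1, x - 1.

Check: the last factor x - 1 is the minimal polynomial, and the product (x - 1)^2 is the characteristic polynomial.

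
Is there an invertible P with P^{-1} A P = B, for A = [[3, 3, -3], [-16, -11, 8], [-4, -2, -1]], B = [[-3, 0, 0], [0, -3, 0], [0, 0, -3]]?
No.

Both have characteristic polynomial (x + 3)^3, but the minimal polynomial of A is (x + 3)^2 while the minimal polynomial of B is x + 3. The minimal polynomial is a similarity invariant, so A and B are not similar.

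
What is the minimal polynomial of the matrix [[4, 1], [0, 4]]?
The characteristic polynomial factors as (x - 4)^2. The minimal polynomial is ∏(x - λ)^{k_λ} where k_λ is the size of the largest Jordan block at λ.

For λ = 4: rank(A - 4I) = 1, and the largest Jordan block has size 2 (the smallest k with rank((A - 4I)^k) = rank((A - 4I)^(k+1))).

So m_A(x) = (x - 4)^2.

m_A(x) = (x - 4)^2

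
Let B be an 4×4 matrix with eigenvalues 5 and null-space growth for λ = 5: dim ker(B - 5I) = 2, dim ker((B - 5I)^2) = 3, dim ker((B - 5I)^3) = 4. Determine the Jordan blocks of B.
Jordan blocks: (5, 3), (5, 1)

λ = 5: successive nullity increments [2, 1, 1] count blocks of size ≥ k; block sizes are [3, 1].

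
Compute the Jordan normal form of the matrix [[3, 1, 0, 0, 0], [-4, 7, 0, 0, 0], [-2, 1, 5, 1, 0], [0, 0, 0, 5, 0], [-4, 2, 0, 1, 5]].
J = [[5, 1, 0, 0, 0], [0, 5, 0, 0, 0], [0, 0, 5, 1, 0], [0, 0, 0, 5, 0], [0, 0, 0, 0, 5]]

The characteristic polynomial is det(xI - A) = (x - 5)^5, so the eigenvalues are 5 (algebraic multiplicity 5).

For λ = 5: rank(A - 5I) = 2, rank((A - 5I)^2) = 0. The eigenspace has dimension 5 - 2 = 3, so there are 3 Jordan blocks; the rank sequence gives block sizes [2, 2, 1].

Assembling the blocks gives the Jordan form J above.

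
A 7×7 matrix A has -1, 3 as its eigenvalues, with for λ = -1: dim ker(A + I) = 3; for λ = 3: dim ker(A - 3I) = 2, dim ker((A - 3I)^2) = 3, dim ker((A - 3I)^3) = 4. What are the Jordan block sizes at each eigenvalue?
λ = -1: successive nullity increments [3] count blocks of size ≥ k; block sizes are [1, 1, 1].
λ = 3: successive nullity increments [2, 1, 1] count blocks of size ≥ k; block sizes are [3, 1].

Jordan blocks: (-1, 1), (-1, 1), (-1, 1), (3, 3), (3, 1)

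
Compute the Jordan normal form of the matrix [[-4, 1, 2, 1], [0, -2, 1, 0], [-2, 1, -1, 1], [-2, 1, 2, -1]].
J = [[-2, 1, 0, 0], [0, -2, 1, 0], [0, 0, -2, 0], [0, 0, 0, -2]]

The characteristic polynomial is det(xI - A) = (x + 2)^4, so the eigenvalues are -2 (algebraic multiplicity 4).

For λ = -2: rank(A + 2I) = 2, rank((A + 2I)^2) = 1, rank((A + 2I)^3) = 0. The eigenspace has dimension 4 - 2 = 2, so there are 2 Jordan blocks; the rank sequence gives block sizes [3, 1].

Assembling the blocks gives the Jordan form J above.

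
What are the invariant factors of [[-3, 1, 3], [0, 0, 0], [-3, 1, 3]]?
The Jordan structure of A has elementary divisors x^2, x. Arranging the block sizes at each eigenvalue in decreasing order and taking row products gives the invariant factors.

Invariant factors (smallest first, each dividing the next): x, x^2.

Check: the last factor x^2 is the minimal polynomial, and the product x^3 is the characteristic polynomial.

x, x^2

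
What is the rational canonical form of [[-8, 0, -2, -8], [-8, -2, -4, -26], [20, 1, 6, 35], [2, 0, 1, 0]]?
R = [[-4, 0, 0, 0], [0, 0, 0, 12], [0, 1, 0, 19], [0, 0, 1, 0]]

The invariant factors of A (the non-unit diagonal entries of the Smith normal form of xI - A over ℚ[x]) are x + 4, (x + 4)(x^2 - 4x - 3), each dividing the next. The characteristic polynomial is their product, (x + 4)^2(x^2 - 4x - 3).

The rational canonical form is the block-diagonal matrix of companion matrices C(f_i):
R = [[-4, 0, 0, 0], [0, 0, 0, 12], [0, 1, 0, 19], [0, 0, 1, 0]].

Note the characteristic polynomial does not split into linear factors over ℚ, so A has no Jordan form over ℚ; the rational canonical form exists over any field.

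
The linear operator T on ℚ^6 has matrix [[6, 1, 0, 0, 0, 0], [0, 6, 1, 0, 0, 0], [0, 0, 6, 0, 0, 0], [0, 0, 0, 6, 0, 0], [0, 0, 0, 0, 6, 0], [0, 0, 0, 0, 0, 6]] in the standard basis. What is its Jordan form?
J = [[6, 1, 0, 0, 0, 0], [0, 6, 1, 0, 0, 0], [0, 0, 6, 0, 0, 0], [0, 0, 0, 6, 0, 0], [0, 0, 0, 0, 6, 0], [0, 0, 0, 0, 0, 6]]

The characteristic polynomial is det(xI - A) = (x - 6)^6, so the eigenvalues are 6 (algebraic multiplicity 6).

For λ = 6: rank(A - 6I) = 2, rank((A - 6I)^2) = 1, rank((A - 6I)^3) = 0. The eigenspace has dimension 6 - 2 = 4, so there are 4 Jordan blocks; the rank sequence gives block sizes [3, 1, 1, 1].

Assembling the blocks gives the Jordan form J above.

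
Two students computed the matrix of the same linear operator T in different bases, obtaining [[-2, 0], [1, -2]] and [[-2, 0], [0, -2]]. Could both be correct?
Both have characteristic polynomial (x + 2)^2, but the minimal polynomial of A is (x + 2)^2 while the minimal polynomial of B is x + 2. The minimal polynomial is a similarity invariant, so A and B are not similar.

No.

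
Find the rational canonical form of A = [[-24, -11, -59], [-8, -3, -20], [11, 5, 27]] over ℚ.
R = [[0, 0, 1], [1, 0, -4], [0, 1, 0]]

The invariant factors of A (the non-unit diagonal entries of the Smith normal form of xI - A over ℚ[x]) are x^3 + 4x - 1, each dividing the next. The characteristic polynomial is their product, x^3 + 4x - 1.

The rational canonical form is the block-diagonal matrix of companion matrices C(f_i):
R = [[0, 0, 1], [1, 0, -4], [0, 1, 0]].

Note the characteristic polynomial does not split into linear factors over ℚ, so A has no Jordan form over ℚ; the rational canonical form exists over any field.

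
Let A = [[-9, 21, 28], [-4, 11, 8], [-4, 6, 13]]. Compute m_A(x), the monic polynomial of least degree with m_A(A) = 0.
The characteristic polynomial factors as (x - 5)^3. The minimal polynomial is ∏(x - λ)^{k_λ} where k_λ is the size of the largest Jordan block at λ.

For λ = 5: rank(A - 5I) = 1, and the largest Jordan block has size 2 (the smallest k with rank((A - 5I)^k) = rank((A - 5I)^(k+1))).

So m_A(x) = (x - 5)^2.

m_A(x) = (x - 5)^2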